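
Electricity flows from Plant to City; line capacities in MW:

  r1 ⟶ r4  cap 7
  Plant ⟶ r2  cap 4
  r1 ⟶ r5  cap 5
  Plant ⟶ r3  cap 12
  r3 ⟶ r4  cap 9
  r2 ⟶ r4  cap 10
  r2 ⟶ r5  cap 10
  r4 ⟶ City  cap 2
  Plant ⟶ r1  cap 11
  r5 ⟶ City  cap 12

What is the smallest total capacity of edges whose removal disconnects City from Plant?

11

Augment Plant→r1→r4→City: bottleneck 2, flow now 2.
Augment Plant→r1→r5→City: bottleneck 5, flow now 7.
Augment Plant→r2→r5→City: bottleneck 4, flow now 11.
No augmenting path remains; maximum flow = 11.
By max-flow min-cut, the minimum cut capacity equals the max flow.
In the residual graph, reachable from Plant: {Plant, r1, r3, r4}.
Min-cut edges: Plant→r2 (4), r1→r5 (5), r4→City (2); capacity 4 + 5 + 2 = 11.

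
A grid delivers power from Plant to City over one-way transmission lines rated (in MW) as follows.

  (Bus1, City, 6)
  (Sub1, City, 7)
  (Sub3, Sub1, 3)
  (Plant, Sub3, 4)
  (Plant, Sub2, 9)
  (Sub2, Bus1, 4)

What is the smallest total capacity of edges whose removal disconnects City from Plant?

7

Augment Plant→Sub3→Sub1→City: bottleneck 3, flow now 3.
Augment Plant→Sub2→Bus1→City: bottleneck 4, flow now 7.
No augmenting path remains; maximum flow = 7.
By max-flow min-cut, the minimum cut capacity equals the max flow.
In the residual graph, reachable from Plant: {Plant, Sub3, Sub2}.
Min-cut edges: Sub3→Sub1 (3), Sub2→Bus1 (4); capacity 3 + 4 = 7.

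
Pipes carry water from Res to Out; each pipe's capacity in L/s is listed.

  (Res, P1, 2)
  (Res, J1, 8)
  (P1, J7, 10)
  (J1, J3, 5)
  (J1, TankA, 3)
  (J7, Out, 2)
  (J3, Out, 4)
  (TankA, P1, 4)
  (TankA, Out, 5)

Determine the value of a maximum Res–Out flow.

9

Augment Res→P1→J7→Out: bottleneck 2, flow now 2.
Augment Res→J1→J3→Out: bottleneck 4, flow now 6.
Augment Res→J1→TankA→Out: bottleneck 3, flow now 9.
No augmenting path remains; maximum flow = 9.
In the residual graph, reachable from Res: {Res, J1, J3}.
Min-cut edges: Res→P1 (2), J1→TankA (3), J3→Out (4); capacity 2 + 3 + 4 = 9.
This cut is saturated, so no flow can exceed 9.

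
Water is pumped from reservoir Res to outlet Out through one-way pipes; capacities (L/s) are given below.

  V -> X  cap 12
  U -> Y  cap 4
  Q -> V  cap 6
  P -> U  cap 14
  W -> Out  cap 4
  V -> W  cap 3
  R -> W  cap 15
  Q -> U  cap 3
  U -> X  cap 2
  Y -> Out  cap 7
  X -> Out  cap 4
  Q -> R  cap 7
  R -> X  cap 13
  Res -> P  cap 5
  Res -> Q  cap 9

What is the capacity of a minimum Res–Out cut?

12

Augment Res→P→U→X→Out: bottleneck 2, flow now 2.
Augment Res→P→U→Y→Out: bottleneck 3, flow now 5.
Augment Res→Q→R→W→Out: bottleneck 4, flow now 9.
Augment Res→Q→R→X→Out: bottleneck 2, flow now 11.
Augment Res→Q→U→Y→Out: bottleneck 1, flow now 12.
No augmenting path remains; maximum flow = 12.
By max-flow min-cut, the minimum cut capacity equals the max flow.
In the residual graph, reachable from Res: {Res, P, Q, R, U, V, W, X}.
Min-cut edges: U→Y (4), W→Out (4), X→Out (4); capacity 4 + 4 + 4 = 12.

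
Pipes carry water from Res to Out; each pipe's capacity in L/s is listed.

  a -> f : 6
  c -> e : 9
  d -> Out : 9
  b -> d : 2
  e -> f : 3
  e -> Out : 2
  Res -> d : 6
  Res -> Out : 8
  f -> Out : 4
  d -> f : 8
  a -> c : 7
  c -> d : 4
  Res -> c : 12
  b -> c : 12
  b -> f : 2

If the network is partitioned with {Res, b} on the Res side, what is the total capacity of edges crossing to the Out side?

42

Edges leaving {Res, b}: Res→c (12), Res→d (6), Res→Out (8), b→c (12), b→d (2), b→f (2).
Cut capacity = 12 + 6 + 8 + 12 + 2 + 2 = 42.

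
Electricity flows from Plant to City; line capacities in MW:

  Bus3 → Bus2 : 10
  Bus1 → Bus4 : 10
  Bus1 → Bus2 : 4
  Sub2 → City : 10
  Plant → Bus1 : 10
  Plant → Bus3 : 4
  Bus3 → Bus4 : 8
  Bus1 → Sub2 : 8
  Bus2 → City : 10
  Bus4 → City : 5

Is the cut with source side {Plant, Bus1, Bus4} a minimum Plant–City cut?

No — its capacity is 21, but the minimum cut has capacity 14.

Given cut capacity: 4 + 8 + 4 + 5 = 21.
Augment Plant→Bus1→Bus4→City: bottleneck 5, flow now 5.
Augment Plant→Bus1→Sub2→City: bottleneck 5, flow now 10.
Augment Plant→Bus3→Bus2→City: bottleneck 4, flow now 14.
No augmenting path remains; maximum flow = 14.
In the residual graph, reachable from Plant: {Plant}.
Min-cut edges: Plant→Bus1 (10), Plant→Bus3 (4); capacity 10 + 4 = 14.
Cut capacity 21 exceeds the max flow 14, so it is not minimum.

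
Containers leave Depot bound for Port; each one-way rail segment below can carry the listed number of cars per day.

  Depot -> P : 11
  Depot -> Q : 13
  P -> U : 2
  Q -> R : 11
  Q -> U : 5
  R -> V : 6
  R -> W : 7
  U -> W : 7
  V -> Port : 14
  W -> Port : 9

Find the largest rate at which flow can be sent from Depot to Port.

15

Augment Depot→P→U→W→Port: bottleneck 2, flow now 2.
Augment Depot→Q→R→V→Port: bottleneck 6, flow now 8.
Augment Depot→Q→R→W→Port: bottleneck 5, flow now 13.
Augment Depot→Q→U→W→Port: bottleneck 2, flow now 15.
No augmenting path remains; maximum flow = 15.
In the residual graph, reachable from Depot: {Depot, P}.
Min-cut edges: Depot→Q (13), P→U (2); capacity 13 + 2 = 15.
This cut is saturated, so no flow can exceed 15.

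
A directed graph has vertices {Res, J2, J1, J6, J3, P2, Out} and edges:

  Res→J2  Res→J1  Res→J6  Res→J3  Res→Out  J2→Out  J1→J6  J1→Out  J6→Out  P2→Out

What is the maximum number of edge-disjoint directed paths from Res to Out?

4

Assign every edge capacity 1; by Menger, the answer equals the max flow.
Path Res→Out (+1); total 1.
Path Res→J2→Out (+1); total 2.
Path Res→J1→Out (+1); total 3.
Path Res→J6→Out (+1); total 4.
No residual Res→Out path; max flow = 4.
Certifying cut of size 4: {Res→J1, Res→J2, Res→J6, Res→Out}.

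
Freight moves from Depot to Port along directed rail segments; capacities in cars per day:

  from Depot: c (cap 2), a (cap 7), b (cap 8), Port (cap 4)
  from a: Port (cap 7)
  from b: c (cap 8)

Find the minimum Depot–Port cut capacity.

11

Augment Depot→Port: bottleneck 4, flow now 4.
Augment Depot→a→Port: bottleneck 7, flow now 11.
No augmenting path remains; maximum flow = 11.
By max-flow min-cut, the minimum cut capacity equals the max flow.
In the residual graph, reachable from Depot: {Depot, b, c}.
Min-cut edges: Depot→a (7), Depot→Port (4); capacity 7 + 4 = 11.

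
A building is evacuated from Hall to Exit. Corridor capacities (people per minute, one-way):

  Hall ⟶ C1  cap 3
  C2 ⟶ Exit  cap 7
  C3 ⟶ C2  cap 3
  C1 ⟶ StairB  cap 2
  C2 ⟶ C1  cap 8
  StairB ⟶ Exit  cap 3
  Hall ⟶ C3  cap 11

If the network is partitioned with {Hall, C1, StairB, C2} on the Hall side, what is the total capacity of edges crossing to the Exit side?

21

Edges leaving {Hall, C1, StairB, C2}: Hall→C3 (11), StairB→Exit (3), C2→Exit (7).
Cut capacity = 11 + 3 + 7 = 21.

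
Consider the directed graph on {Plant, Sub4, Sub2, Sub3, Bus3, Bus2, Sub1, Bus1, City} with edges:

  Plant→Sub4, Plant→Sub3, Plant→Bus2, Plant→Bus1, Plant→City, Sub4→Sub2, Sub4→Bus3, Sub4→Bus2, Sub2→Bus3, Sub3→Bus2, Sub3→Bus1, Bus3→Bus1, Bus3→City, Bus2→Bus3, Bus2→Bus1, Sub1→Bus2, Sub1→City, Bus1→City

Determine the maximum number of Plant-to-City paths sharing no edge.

3

Assign every edge capacity 1; by Menger, the answer equals the max flow.
Path Plant→City (+1); total 1.
Path Plant→Bus1→City (+1); total 2.
Path Plant→Sub4→Bus3→City (+1); total 3.
No residual Plant→City path; max flow = 3.
Certifying cut of size 3: {Bus1→City, Bus3→City, Plant→City}.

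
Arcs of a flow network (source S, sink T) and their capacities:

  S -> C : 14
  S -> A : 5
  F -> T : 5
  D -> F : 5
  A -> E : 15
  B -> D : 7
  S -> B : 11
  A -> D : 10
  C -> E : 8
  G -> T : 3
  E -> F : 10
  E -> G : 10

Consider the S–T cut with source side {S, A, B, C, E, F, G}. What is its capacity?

25

Edges leaving {S, A, B, C, E, F, G}: A→D (10), B→D (7), F→T (5), G→T (3).
Cut capacity = 10 + 7 + 5 + 3 = 25.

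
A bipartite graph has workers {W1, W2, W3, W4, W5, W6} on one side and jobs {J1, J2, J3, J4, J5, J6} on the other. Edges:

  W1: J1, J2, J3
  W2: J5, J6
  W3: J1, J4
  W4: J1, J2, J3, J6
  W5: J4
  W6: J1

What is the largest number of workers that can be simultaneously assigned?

5

Unit-capacity flow: source→left, listed edges, right→sink; max matching = max flow.
Augmenting path W1→J1 (+1); matched 1.
Augmenting path W2→J5 (+1); matched 2.
Augmenting path W3→J4 (+1); matched 3.
Augmenting path W4→J2 (+1); matched 4.
Augmenting path W6→J1→W1→J3 (+1); matched 5.
No augmenting path remains; maximum matching = 5.
König certificate: {W1, W2, W4, J1, J4} is a vertex cover of size 5 (every listed pair touches it), so no matching can be larger.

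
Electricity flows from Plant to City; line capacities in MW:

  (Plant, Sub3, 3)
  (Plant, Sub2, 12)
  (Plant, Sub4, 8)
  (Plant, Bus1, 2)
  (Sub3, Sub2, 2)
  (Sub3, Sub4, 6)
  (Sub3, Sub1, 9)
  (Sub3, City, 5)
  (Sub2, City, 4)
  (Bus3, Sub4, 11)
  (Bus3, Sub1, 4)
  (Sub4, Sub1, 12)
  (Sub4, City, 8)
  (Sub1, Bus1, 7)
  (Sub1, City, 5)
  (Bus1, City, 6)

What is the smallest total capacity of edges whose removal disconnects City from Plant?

17

Augment Plant→Sub3→City: bottleneck 3, flow now 3.
Augment Plant→Sub2→City: bottleneck 4, flow now 7.
Augment Plant→Sub4→City: bottleneck 8, flow now 15.
Augment Plant→Bus1→City: bottleneck 2, flow now 17.
No augmenting path remains; maximum flow = 17.
By max-flow min-cut, the minimum cut capacity equals the max flow.
In the residual graph, reachable from Plant: {Plant, Sub2}.
Min-cut edges: Plant→Sub3 (3), Plant→Sub4 (8), Plant→Bus1 (2), Sub2→City (4); capacity 3 + 8 + 2 + 4 = 17.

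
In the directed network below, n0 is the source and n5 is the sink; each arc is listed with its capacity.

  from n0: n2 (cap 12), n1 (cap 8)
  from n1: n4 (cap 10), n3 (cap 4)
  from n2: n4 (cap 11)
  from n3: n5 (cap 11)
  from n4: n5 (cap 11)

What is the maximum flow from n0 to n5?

15

Augment n0→n1→n3→n5: bottleneck 4, flow now 4.
Augment n0→n1→n4→n5: bottleneck 4, flow now 8.
Augment n0→n2→n4→n5: bottleneck 7, flow now 15.
No augmenting path remains; maximum flow = 15.
In the residual graph, reachable from n0: {n0, n1, n2, n4}.
Min-cut edges: n1→n3 (4), n4→n5 (11); capacity 4 + 11 = 15.
This cut is saturated, so no flow can exceed 15.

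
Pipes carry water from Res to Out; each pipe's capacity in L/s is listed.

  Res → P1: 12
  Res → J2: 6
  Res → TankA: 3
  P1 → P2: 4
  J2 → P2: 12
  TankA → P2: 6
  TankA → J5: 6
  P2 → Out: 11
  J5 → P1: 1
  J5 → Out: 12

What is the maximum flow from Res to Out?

13

Augment Res→P1→P2→Out: bottleneck 4, flow now 4.
Augment Res→J2→P2→Out: bottleneck 6, flow now 10.
Augment Res→TankA→P2→Out: bottleneck 1, flow now 11.
Augment Res→TankA→J5→Out: bottleneck 2, flow now 13.
No augmenting path remains; maximum flow = 13.
In the residual graph, reachable from Res: {Res, P1}.
Min-cut edges: Res→J2 (6), Res→TankA (3), P1→P2 (4); capacity 6 + 3 + 4 = 13.
This cut is saturated, so no flow can exceed 13.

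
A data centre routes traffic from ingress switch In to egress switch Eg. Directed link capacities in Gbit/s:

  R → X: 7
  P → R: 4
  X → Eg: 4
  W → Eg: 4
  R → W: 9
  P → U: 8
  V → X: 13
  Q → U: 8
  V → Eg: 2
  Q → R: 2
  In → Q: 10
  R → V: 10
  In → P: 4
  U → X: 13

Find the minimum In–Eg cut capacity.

Augment In→P→R→V→Eg: bottleneck 2, flow now 2.
Augment In→P→R→W→Eg: bottleneck 2, flow now 4.
Augment In→Q→R→W→Eg: bottleneck 2, flow now 6.
Augment In→Q→U→X→Eg: bottleneck 4, flow now 10.
No augmenting path remains; maximum flow = 10.
By max-flow min-cut, the minimum cut capacity equals the max flow.
In the residual graph, reachable from In: {In, Q, U, X}.
Min-cut edges: In→P (4), Q→R (2), X→Eg (4); capacity 4 + 2 + 4 = 10.

10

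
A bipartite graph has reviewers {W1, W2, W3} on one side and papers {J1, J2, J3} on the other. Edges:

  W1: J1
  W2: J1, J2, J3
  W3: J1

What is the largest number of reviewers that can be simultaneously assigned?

Unit-capacity flow: source→left, listed edges, right→sink; max matching = max flow.
Augmenting path W1→J1 (+1); matched 1.
Augmenting path W2→J2 (+1); matched 2.
No augmenting path remains; maximum matching = 2.
König certificate: {W2, J1} is a vertex cover of size 2 (every listed pair touches it), so no matching can be larger.

2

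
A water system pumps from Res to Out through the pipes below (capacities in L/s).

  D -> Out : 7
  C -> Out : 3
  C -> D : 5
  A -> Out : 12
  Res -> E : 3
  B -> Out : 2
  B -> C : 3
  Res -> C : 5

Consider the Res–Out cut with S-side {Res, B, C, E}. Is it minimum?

No — its capacity is 10, but the minimum cut has capacity 5.

Given cut capacity: 2 + 5 + 3 = 10.
Augment Res→C→Out: bottleneck 3, flow now 3.
Augment Res→C→D→Out: bottleneck 2, flow now 5.
No augmenting path remains; maximum flow = 5.
In the residual graph, reachable from Res: {Res, E}.
Min-cut edges: Res→C (5); capacity 5 = 5.
Cut capacity 10 exceeds the max flow 5, so it is not minimum.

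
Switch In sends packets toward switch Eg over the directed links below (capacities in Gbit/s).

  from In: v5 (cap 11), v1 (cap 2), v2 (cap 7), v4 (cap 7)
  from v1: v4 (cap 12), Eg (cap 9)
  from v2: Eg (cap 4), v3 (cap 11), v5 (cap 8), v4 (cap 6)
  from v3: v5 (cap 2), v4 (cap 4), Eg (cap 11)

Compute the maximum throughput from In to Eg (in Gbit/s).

Augment In→v1→Eg: bottleneck 2, flow now 2.
Augment In→v2→Eg: bottleneck 4, flow now 6.
Augment In→v2→v3→Eg: bottleneck 3, flow now 9.
No augmenting path remains; maximum flow = 9.
In the residual graph, reachable from In: {In, v4, v5}.
Min-cut edges: In→v1 (2), In→v2 (7); capacity 2 + 7 = 9.
This cut is saturated, so no flow can exceed 9.

9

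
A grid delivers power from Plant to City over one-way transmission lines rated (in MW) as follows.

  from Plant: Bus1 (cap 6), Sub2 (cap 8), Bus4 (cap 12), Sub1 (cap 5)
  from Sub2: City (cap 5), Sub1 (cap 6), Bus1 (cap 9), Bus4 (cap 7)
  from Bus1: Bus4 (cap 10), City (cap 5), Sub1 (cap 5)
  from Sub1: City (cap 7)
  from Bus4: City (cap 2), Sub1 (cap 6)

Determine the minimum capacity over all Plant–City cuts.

19

Augment Plant→Sub2→City: bottleneck 5, flow now 5.
Augment Plant→Bus1→City: bottleneck 5, flow now 10.
Augment Plant→Sub1→City: bottleneck 5, flow now 15.
Augment Plant→Bus4→City: bottleneck 2, flow now 17.
Augment Plant→Sub2→Sub1→City: bottleneck 2, flow now 19.
No augmenting path remains; maximum flow = 19.
By max-flow min-cut, the minimum cut capacity equals the max flow.
In the residual graph, reachable from Plant: {Plant, Sub2, Bus1, Sub1, Bus4}.
Min-cut edges: Sub2→City (5), Bus1→City (5), Sub1→City (7), Bus4→City (2); capacity 5 + 5 + 7 + 2 = 19.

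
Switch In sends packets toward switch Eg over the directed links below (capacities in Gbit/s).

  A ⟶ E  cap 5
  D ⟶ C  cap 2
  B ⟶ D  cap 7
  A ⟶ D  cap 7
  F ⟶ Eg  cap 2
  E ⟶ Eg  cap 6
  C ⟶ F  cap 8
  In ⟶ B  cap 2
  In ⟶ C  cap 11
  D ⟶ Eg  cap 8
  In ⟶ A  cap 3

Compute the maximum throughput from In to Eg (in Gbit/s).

Augment In→A→D→Eg: bottleneck 3, flow now 3.
Augment In→B→D→Eg: bottleneck 2, flow now 5.
Augment In→C→F→Eg: bottleneck 2, flow now 7.
No augmenting path remains; maximum flow = 7.
In the residual graph, reachable from In: {In, C, F}.
Min-cut edges: In→A (3), In→B (2), F→Eg (2); capacity 3 + 2 + 2 = 7.
This cut is saturated, so no flow can exceed 7.

7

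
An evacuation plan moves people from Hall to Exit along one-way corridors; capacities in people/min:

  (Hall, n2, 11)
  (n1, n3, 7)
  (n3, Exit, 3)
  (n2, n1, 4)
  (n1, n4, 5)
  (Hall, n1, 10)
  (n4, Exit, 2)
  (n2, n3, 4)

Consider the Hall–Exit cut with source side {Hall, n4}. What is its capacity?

23

Edges leaving {Hall, n4}: Hall→n1 (10), Hall→n2 (11), n4→Exit (2).
Cut capacity = 10 + 11 + 2 = 23.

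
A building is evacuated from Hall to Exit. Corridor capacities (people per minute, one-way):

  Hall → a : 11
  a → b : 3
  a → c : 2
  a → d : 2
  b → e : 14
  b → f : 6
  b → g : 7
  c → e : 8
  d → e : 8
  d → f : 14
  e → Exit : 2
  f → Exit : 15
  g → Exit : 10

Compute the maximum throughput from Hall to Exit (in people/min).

Augment Hall→a→b→e→Exit: bottleneck 2, flow now 2.
Augment Hall→a→b→f→Exit: bottleneck 1, flow now 3.
Augment Hall→a→d→f→Exit: bottleneck 2, flow now 5.
Augment Hall→a→c→e→b→f→Exit: bottleneck 2, flow now 7. (uses reverse residual edge)
No augmenting path remains; maximum flow = 7.
In the residual graph, reachable from Hall: {Hall, a}.
Min-cut edges: a→b (3), a→c (2), a→d (2); capacity 3 + 2 + 2 = 7.
This cut is saturated, so no flow can exceed 7.

7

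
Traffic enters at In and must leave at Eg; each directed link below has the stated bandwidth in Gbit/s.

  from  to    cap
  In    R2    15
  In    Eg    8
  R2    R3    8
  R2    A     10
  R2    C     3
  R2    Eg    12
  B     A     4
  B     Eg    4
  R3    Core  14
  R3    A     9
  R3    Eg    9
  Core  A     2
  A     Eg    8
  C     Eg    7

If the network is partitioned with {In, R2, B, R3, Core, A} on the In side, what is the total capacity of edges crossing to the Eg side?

Edges leaving {In, R2, B, R3, Core, A}: In→Eg (8), R2→C (3), R2→Eg (12), B→Eg (4), R3→Eg (9), A→Eg (8).
Cut capacity = 8 + 3 + 12 + 4 + 9 + 8 = 44.

44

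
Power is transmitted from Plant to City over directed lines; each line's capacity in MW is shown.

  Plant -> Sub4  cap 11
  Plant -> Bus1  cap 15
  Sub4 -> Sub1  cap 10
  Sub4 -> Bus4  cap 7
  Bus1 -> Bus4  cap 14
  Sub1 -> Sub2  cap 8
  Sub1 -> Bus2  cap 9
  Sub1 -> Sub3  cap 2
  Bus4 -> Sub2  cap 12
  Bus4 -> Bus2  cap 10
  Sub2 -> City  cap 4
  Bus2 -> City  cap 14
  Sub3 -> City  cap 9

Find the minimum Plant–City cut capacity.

Augment Plant→Sub4→Sub1→Sub2→City: bottleneck 4, flow now 4.
Augment Plant→Sub4→Sub1→Bus2→City: bottleneck 6, flow now 10.
Augment Plant→Sub4→Bus4→Bus2→City: bottleneck 1, flow now 11.
Augment Plant→Bus1→Bus4→Bus2→City: bottleneck 7, flow now 18.
Augment Plant→Bus1→Bus4→Sub2→Sub1→Sub3→City: bottleneck 2, flow now 20. (uses reverse residual edge)
No augmenting path remains; maximum flow = 20.
By max-flow min-cut, the minimum cut capacity equals the max flow.
In the residual graph, reachable from Plant: {Plant, Sub4, Bus1, Sub1, Bus4, Sub2, Bus2}.
Min-cut edges: Sub1→Sub3 (2), Sub2→City (4), Bus2→City (14); capacity 2 + 4 + 14 = 20.

20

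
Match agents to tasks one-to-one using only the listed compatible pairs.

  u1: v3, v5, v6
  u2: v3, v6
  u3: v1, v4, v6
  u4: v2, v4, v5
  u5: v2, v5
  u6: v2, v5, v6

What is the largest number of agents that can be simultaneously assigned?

Unit-capacity flow: source→left, listed edges, right→sink; max matching = max flow.
Augmenting path u1→v3 (+1); matched 1.
Augmenting path u2→v6 (+1); matched 2.
Augmenting path u3→v1 (+1); matched 3.
Augmenting path u4→v2 (+1); matched 4.
Augmenting path u5→v5 (+1); matched 5.
Augmenting path u6→v2→u4→v4 (+1); matched 6.
No augmenting path remains; maximum matching = 6.
König certificate: {u1, u2, u3, u4, u5, u6} is a vertex cover of size 6 (every listed pair touches it), so no matching can be larger.

6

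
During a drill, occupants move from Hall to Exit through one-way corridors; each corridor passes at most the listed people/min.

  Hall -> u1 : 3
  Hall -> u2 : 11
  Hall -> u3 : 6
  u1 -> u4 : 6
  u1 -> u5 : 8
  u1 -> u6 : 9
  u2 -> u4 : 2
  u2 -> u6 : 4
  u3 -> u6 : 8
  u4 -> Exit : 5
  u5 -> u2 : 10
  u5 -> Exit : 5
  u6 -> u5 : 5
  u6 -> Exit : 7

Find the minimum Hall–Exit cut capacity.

Augment Hall→u1→u4→Exit: bottleneck 3, flow now 3.
Augment Hall→u2→u4→Exit: bottleneck 2, flow now 5.
Augment Hall→u2→u6→Exit: bottleneck 4, flow now 9.
Augment Hall→u3→u6→Exit: bottleneck 3, flow now 12.
Augment Hall→u3→u6→u5→Exit: bottleneck 3, flow now 15.
No augmenting path remains; maximum flow = 15.
By max-flow min-cut, the minimum cut capacity equals the max flow.
In the residual graph, reachable from Hall: {Hall, u2}.
Min-cut edges: Hall→u1 (3), Hall→u3 (6), u2→u4 (2), u2→u6 (4); capacity 3 + 6 + 2 + 4 = 15.

15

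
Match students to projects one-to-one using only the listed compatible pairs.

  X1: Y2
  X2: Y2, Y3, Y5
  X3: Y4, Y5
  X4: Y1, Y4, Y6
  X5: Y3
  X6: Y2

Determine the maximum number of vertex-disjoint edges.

Unit-capacity flow: source→left, listed edges, right→sink; max matching = max flow.
Augmenting path X1→Y2 (+1); matched 1.
Augmenting path X2→Y3 (+1); matched 2.
Augmenting path X3→Y4 (+1); matched 3.
Augmenting path X4→Y1 (+1); matched 4.
Augmenting path X5→Y3→X2→Y5 (+1); matched 5.
No augmenting path remains; maximum matching = 5.
König certificate: {X2, X3, X4, X5, Y2} is a vertex cover of size 5 (every listed pair touches it), so no matching can be larger.

5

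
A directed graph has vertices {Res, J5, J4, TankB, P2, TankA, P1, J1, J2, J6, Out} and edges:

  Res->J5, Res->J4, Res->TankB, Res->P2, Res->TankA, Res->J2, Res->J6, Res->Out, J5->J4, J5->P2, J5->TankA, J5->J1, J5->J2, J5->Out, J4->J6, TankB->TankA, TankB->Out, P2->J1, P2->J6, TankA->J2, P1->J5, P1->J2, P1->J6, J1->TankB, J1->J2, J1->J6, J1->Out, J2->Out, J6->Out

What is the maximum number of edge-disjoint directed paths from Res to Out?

Assign every edge capacity 1; by Menger, the answer equals the max flow.
Path Res→Out (+1); total 1.
Path Res→J5→Out (+1); total 2.
Path Res→TankB→Out (+1); total 3.
Path Res→J2→Out (+1); total 4.
Path Res→J6→Out (+1); total 5.
Path Res→P2→J1→Out (+1); total 6.
No residual Res→Out path; max flow = 6.
Certifying cut of size 6: {J2→Out, J6→Out, Res→J5, Res→Out, Res→P2, Res→TankB}.

6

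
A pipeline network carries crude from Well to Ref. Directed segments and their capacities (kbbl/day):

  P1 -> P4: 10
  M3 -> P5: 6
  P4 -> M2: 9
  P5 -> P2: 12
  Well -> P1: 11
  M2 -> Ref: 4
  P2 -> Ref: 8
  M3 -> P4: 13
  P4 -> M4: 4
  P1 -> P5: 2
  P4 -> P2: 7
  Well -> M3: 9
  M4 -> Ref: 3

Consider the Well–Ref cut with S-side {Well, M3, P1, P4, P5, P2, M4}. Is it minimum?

Given cut capacity: 9 + 8 + 3 = 20.
Augment Well→M3→P4→P2→Ref: bottleneck 7, flow now 7.
Augment Well→M3→P4→M2→Ref: bottleneck 2, flow now 9.
Augment Well→P1→P4→M2→Ref: bottleneck 2, flow now 11.
Augment Well→P1→P4→M4→Ref: bottleneck 3, flow now 14.
Augment Well→P1→P5→P2→Ref: bottleneck 1, flow now 15.
No augmenting path remains; maximum flow = 15.
In the residual graph, reachable from Well: {Well, M3, P1, P4, P5, P2, M2, M4}.
Min-cut edges: P2→Ref (8), M2→Ref (4), M4→Ref (3); capacity 8 + 4 + 3 = 15.
Cut capacity 20 exceeds the max flow 15, so it is not minimum.

No — its capacity is 20, but the minimum cut has capacity 15.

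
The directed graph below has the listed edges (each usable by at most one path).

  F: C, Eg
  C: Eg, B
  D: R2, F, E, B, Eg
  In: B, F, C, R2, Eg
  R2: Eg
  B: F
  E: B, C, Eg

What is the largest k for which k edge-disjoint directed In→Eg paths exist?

4

Assign every edge capacity 1; by Menger, the answer equals the max flow.
Path In→Eg (+1); total 1.
Path In→C→Eg (+1); total 2.
Path In→R2→Eg (+1); total 3.
Path In→F→Eg (+1); total 4.
No residual In→Eg path; max flow = 4.
Certifying cut of size 4: {C→Eg, F→Eg, In→Eg, In→R2}.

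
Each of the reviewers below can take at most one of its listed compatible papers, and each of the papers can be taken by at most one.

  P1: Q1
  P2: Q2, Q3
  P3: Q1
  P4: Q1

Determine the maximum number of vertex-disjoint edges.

2

Unit-capacity flow: source→left, listed edges, right→sink; max matching = max flow.
Augmenting path P1→Q1 (+1); matched 1.
Augmenting path P2→Q2 (+1); matched 2.
No augmenting path remains; maximum matching = 2.
König certificate: {P2, Q1} is a vertex cover of size 2 (every listed pair touches it), so no matching can be larger.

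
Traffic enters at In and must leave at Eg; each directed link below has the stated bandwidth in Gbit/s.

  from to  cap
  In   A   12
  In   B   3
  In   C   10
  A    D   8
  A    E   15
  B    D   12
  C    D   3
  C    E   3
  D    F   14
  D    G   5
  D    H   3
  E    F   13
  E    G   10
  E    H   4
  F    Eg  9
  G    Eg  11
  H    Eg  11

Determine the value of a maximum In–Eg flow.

Augment In→A→D→F→Eg: bottleneck 8, flow now 8.
Augment In→A→E→F→Eg: bottleneck 1, flow now 9.
Augment In→A→E→G→Eg: bottleneck 3, flow now 12.
Augment In→B→D→G→Eg: bottleneck 3, flow now 15.
Augment In→C→D→G→Eg: bottleneck 2, flow now 17.
Augment In→C→D→H→Eg: bottleneck 1, flow now 18.
Augment In→C→E→G→Eg: bottleneck 3, flow now 21.
No augmenting path remains; maximum flow = 21.
In the residual graph, reachable from In: {In, C}.
Min-cut edges: In→A (12), In→B (3), C→D (3), C→E (3); capacity 12 + 3 + 3 + 3 = 21.
This cut is saturated, so no flow can exceed 21.

21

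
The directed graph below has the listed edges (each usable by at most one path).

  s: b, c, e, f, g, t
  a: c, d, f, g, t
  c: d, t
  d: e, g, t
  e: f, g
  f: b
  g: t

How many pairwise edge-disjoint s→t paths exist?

Assign every edge capacity 1; by Menger, the answer equals the max flow.
Path s→t (+1); total 1.
Path s→c→t (+1); total 2.
Path s→g→t (+1); total 3.
No residual s→t path; max flow = 3.
Certifying cut of size 3: {g→t, s→c, s→t}.

3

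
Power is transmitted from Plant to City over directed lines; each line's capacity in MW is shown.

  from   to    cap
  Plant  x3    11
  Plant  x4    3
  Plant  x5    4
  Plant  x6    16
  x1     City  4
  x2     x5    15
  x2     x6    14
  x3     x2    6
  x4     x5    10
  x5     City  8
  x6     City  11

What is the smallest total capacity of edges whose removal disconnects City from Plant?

Augment Plant→x5→City: bottleneck 4, flow now 4.
Augment Plant→x6→City: bottleneck 11, flow now 15.
Augment Plant→x4→x5→City: bottleneck 3, flow now 18.
Augment Plant→x3→x2→x5→City: bottleneck 1, flow now 19.
No augmenting path remains; maximum flow = 19.
By max-flow min-cut, the minimum cut capacity equals the max flow.
In the residual graph, reachable from Plant: {Plant, x2, x3, x4, x5, x6}.
Min-cut edges: x5→City (8), x6→City (11); capacity 8 + 11 = 19.

19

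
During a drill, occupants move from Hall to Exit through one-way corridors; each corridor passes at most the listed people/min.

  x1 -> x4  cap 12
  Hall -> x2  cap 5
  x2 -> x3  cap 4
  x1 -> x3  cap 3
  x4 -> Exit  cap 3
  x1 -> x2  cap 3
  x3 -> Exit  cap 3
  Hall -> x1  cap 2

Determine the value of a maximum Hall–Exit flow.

Augment Hall→x1→x3→Exit: bottleneck 2, flow now 2.
Augment Hall→x2→x3→Exit: bottleneck 1, flow now 3.
Augment Hall→x2→x3→x1→x4→Exit: bottleneck 2, flow now 5. (uses reverse residual edge)
No augmenting path remains; maximum flow = 5.
In the residual graph, reachable from Hall: {Hall, x2, x3}.
Min-cut edges: Hall→x1 (2), x3→Exit (3); capacity 2 + 3 = 5.
This cut is saturated, so no flow can exceed 5.

5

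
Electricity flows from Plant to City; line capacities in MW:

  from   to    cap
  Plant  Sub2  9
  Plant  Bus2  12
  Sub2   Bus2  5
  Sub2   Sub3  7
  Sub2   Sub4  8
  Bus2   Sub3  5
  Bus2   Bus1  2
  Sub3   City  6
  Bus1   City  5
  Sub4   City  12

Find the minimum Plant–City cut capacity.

Augment Plant→Sub2→Sub3→City: bottleneck 6, flow now 6.
Augment Plant→Sub2→Sub4→City: bottleneck 3, flow now 9.
Augment Plant→Bus2→Bus1→City: bottleneck 2, flow now 11.
Augment Plant→Bus2→Sub3→Sub2→Sub4→City: bottleneck 5, flow now 16. (uses reverse residual edge)
No augmenting path remains; maximum flow = 16.
By max-flow min-cut, the minimum cut capacity equals the max flow.
In the residual graph, reachable from Plant: {Plant, Bus2}.
Min-cut edges: Plant→Sub2 (9), Bus2→Sub3 (5), Bus2→Bus1 (2); capacity 9 + 5 + 2 = 16.

16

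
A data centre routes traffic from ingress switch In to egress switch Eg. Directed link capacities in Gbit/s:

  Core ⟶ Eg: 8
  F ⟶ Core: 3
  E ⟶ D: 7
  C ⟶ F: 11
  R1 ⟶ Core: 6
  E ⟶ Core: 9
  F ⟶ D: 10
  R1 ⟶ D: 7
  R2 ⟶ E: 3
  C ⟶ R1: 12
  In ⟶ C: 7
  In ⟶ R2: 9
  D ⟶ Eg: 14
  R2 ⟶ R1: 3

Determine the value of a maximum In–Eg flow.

13

Augment In→R2→E→Core→Eg: bottleneck 3, flow now 3.
Augment In→R2→R1→Core→Eg: bottleneck 3, flow now 6.
Augment In→C→F→Core→Eg: bottleneck 2, flow now 8.
Augment In→C→F→D→Eg: bottleneck 5, flow now 13.
No augmenting path remains; maximum flow = 13.
In the residual graph, reachable from In: {In, R2}.
Min-cut edges: In→C (7), R2→E (3), R2→R1 (3); capacity 7 + 3 + 3 = 13.
This cut is saturated, so no flow can exceed 13.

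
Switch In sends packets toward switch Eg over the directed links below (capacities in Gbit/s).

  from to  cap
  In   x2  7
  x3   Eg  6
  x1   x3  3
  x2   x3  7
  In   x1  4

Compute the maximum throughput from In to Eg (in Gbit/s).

Augment In→x1→x3→Eg: bottleneck 3, flow now 3.
Augment In→x2→x3→Eg: bottleneck 3, flow now 6.
No augmenting path remains; maximum flow = 6.
In the residual graph, reachable from In: {In, x1, x2, x3}.
Min-cut edges: x3→Eg (6); capacity 6 = 6.
This cut is saturated, so no flow can exceed 6.

6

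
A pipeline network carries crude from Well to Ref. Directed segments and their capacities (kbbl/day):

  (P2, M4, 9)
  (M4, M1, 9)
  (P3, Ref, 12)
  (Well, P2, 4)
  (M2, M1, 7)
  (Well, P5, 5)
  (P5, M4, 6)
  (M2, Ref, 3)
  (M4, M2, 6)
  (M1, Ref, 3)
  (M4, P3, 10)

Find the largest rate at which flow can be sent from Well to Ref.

Augment Well→P5→M4→M1→Ref: bottleneck 3, flow now 3.
Augment Well→P5→M4→M2→Ref: bottleneck 2, flow now 5.
Augment Well→P2→M4→M2→Ref: bottleneck 1, flow now 6.
Augment Well→P2→M4→P3→Ref: bottleneck 3, flow now 9.
No augmenting path remains; maximum flow = 9.
In the residual graph, reachable from Well: {Well}.
Min-cut edges: Well→P5 (5), Well→P2 (4); capacity 5 + 4 = 9.
This cut is saturated, so no flow can exceed 9.

9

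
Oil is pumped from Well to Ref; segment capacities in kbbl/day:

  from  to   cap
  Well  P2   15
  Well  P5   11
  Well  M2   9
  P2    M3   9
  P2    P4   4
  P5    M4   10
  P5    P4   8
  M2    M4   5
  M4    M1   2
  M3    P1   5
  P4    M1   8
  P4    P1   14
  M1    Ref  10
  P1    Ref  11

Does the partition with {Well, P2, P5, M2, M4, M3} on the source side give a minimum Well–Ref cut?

Given cut capacity: 4 + 8 + 2 + 5 = 19.
Augment Well→P2→M3→P1→Ref: bottleneck 5, flow now 5.
Augment Well→P2→P4→M1→Ref: bottleneck 4, flow now 9.
Augment Well→P5→M4→M1→Ref: bottleneck 2, flow now 11.
Augment Well→P5→P4→M1→Ref: bottleneck 4, flow now 15.
Augment Well→P5→P4→P1→Ref: bottleneck 4, flow now 19.
No augmenting path remains; maximum flow = 19.
Cut capacity 19 equals the max flow, so it is a minimum cut.

Yes — it is a minimum cut (capacity 19).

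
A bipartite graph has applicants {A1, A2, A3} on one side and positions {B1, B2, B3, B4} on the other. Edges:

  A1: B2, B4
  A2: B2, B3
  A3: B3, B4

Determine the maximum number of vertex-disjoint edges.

3

Unit-capacity flow: source→left, listed edges, right→sink; max matching = max flow.
Augmenting path A1→B2 (+1); matched 1.
Augmenting path A2→B3 (+1); matched 2.
Augmenting path A3→B4 (+1); matched 3.
No augmenting path remains; maximum matching = 3.
König certificate: {A1, A2, A3} is a vertex cover of size 3 (every listed pair touches it), so no matching can be larger.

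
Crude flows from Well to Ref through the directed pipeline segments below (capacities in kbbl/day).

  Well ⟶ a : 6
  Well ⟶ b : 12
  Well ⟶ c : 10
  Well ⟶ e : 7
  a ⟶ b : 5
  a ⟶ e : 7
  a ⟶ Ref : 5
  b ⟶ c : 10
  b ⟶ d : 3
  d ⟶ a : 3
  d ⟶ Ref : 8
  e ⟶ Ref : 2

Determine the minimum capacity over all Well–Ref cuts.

10

Augment Well→a→Ref: bottleneck 5, flow now 5.
Augment Well→e→Ref: bottleneck 2, flow now 7.
Augment Well→b→d→Ref: bottleneck 3, flow now 10.
No augmenting path remains; maximum flow = 10.
By max-flow min-cut, the minimum cut capacity equals the max flow.
In the residual graph, reachable from Well: {Well, a, b, c, e}.
Min-cut edges: a→Ref (5), b→d (3), e→Ref (2); capacity 5 + 3 + 2 = 10.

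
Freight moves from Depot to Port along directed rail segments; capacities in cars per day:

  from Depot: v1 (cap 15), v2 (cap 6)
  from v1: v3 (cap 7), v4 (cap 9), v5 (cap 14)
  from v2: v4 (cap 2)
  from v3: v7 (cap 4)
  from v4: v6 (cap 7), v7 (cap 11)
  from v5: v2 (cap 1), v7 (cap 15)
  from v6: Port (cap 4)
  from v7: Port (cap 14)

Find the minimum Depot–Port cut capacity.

Augment Depot→v1→v3→v7→Port: bottleneck 4, flow now 4.
Augment Depot→v1→v4→v6→Port: bottleneck 4, flow now 8.
Augment Depot→v1→v4→v7→Port: bottleneck 5, flow now 13.
Augment Depot→v1→v5→v7→Port: bottleneck 2, flow now 15.
Augment Depot→v2→v4→v7→Port: bottleneck 2, flow now 17.
No augmenting path remains; maximum flow = 17.
By max-flow min-cut, the minimum cut capacity equals the max flow.
In the residual graph, reachable from Depot: {Depot, v2}.
Min-cut edges: Depot→v1 (15), v2→v4 (2); capacity 15 + 2 = 17.

17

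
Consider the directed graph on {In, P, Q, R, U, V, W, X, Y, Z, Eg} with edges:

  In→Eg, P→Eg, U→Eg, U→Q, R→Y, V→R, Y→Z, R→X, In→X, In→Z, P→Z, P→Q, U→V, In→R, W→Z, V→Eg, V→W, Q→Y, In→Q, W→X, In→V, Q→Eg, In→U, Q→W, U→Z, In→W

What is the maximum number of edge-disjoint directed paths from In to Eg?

Assign every edge capacity 1; by Menger, the answer equals the max flow.
Path In→Eg (+1); total 1.
Path In→Q→Eg (+1); total 2.
Path In→U→Eg (+1); total 3.
Path In→V→Eg (+1); total 4.
No residual In→Eg path; max flow = 4.
Certifying cut of size 4: {In→Eg, In→Q, In→U, In→V}.

4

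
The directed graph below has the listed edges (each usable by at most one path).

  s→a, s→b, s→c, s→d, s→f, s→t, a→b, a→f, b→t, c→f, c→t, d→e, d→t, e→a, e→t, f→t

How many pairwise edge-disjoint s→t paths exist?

5

Assign every edge capacity 1; by Menger, the answer equals the max flow.
Path s→t (+1); total 1.
Path s→b→t (+1); total 2.
Path s→c→t (+1); total 3.
Path s→d→t (+1); total 4.
Path s→f→t (+1); total 5.
No residual s→t path; max flow = 5.
Certifying cut of size 5: {b→t, f→t, s→c, s→d, s→t}.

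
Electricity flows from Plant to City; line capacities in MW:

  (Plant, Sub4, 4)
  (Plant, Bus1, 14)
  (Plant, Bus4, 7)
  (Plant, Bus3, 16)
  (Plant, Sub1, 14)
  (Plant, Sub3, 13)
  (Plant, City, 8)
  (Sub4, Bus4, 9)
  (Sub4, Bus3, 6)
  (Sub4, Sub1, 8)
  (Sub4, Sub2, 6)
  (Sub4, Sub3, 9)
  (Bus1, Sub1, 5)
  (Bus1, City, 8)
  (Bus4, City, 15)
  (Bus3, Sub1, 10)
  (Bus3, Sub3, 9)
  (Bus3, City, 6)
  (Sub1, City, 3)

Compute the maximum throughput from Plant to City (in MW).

Augment Plant→City: bottleneck 8, flow now 8.
Augment Plant→Bus1→City: bottleneck 8, flow now 16.
Augment Plant→Bus4→City: bottleneck 7, flow now 23.
Augment Plant→Bus3→City: bottleneck 6, flow now 29.
Augment Plant→Sub1→City: bottleneck 3, flow now 32.
Augment Plant→Sub4→Bus4→City: bottleneck 4, flow now 36.
No augmenting path remains; maximum flow = 36.
In the residual graph, reachable from Plant: {Plant, Bus1, Bus3, Sub1, Sub3}.
Min-cut edges: Plant→Sub4 (4), Plant→Bus4 (7), Plant→City (8), Bus1→City (8), Bus3→City (6), Sub1→City (3); capacity 4 + 7 + 8 + 8 + 6 + 3 = 36.
This cut is saturated, so no flow can exceed 36.

36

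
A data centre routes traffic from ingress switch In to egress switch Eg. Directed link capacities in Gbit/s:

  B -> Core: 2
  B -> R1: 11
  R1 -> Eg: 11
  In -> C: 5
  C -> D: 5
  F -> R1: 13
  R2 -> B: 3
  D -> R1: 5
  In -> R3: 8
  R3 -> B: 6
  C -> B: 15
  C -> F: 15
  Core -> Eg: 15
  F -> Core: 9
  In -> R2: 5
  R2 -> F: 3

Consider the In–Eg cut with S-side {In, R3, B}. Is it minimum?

No — its capacity is 23, but the minimum cut has capacity 16.

Given cut capacity: 5 + 5 + 11 + 2 = 23.
Augment In→C→F→R1→Eg: bottleneck 5, flow now 5.
Augment In→R3→B→R1→Eg: bottleneck 6, flow now 11.
Augment In→R2→F→Core→Eg: bottleneck 3, flow now 14.
Augment In→R2→B→Core→Eg: bottleneck 2, flow now 16.
No augmenting path remains; maximum flow = 16.
In the residual graph, reachable from In: {In, R3}.
Min-cut edges: In→C (5), In→R2 (5), R3→B (6); capacity 5 + 5 + 6 = 16.
Cut capacity 23 exceeds the max flow 16, so it is not minimum.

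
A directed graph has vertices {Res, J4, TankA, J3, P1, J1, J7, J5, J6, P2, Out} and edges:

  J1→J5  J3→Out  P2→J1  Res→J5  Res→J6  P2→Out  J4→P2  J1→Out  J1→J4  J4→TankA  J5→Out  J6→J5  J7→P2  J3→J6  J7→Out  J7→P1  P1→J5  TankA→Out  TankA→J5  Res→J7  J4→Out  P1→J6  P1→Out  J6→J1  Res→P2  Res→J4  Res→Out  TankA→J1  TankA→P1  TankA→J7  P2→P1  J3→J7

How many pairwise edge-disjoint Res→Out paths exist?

6

Assign every edge capacity 1; by Menger, the answer equals the max flow.
Path Res→Out (+1); total 1.
Path Res→J4→Out (+1); total 2.
Path Res→J7→Out (+1); total 3.
Path Res→J5→Out (+1); total 4.
Path Res→P2→Out (+1); total 5.
Path Res→J6→J1→Out (+1); total 6.
No residual Res→Out path; max flow = 6.
Certifying cut of size 6: {Res→J4, Res→J5, Res→J6, Res→J7, Res→Out, Res→P2}.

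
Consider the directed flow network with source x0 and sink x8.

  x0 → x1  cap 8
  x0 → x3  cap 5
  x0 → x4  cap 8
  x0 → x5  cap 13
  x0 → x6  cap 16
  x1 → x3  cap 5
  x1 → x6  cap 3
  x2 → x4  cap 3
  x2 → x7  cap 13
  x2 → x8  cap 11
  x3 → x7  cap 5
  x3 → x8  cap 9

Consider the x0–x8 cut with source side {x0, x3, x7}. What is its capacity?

Edges leaving {x0, x3, x7}: x0→x1 (8), x0→x4 (8), x0→x5 (13), x0→x6 (16), x3→x8 (9).
Cut capacity = 8 + 8 + 13 + 16 + 9 = 54.

54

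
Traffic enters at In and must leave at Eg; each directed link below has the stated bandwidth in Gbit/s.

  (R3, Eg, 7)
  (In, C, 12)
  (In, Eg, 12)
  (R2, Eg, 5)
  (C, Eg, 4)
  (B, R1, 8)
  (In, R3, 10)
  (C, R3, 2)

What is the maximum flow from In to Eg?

Augment In→Eg: bottleneck 12, flow now 12.
Augment In→C→Eg: bottleneck 4, flow now 16.
Augment In→R3→Eg: bottleneck 7, flow now 23.
No augmenting path remains; maximum flow = 23.
In the residual graph, reachable from In: {In, C, R3}.
Min-cut edges: In→Eg (12), C→Eg (4), R3→Eg (7); capacity 12 + 4 + 7 = 23.
This cut is saturated, so no flow can exceed 23.

23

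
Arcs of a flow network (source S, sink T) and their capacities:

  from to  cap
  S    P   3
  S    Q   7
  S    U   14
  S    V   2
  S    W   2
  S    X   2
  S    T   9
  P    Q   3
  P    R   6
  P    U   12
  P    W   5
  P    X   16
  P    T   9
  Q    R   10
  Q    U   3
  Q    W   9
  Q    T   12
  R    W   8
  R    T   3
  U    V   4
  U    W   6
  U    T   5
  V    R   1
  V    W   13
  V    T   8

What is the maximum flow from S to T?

30

Augment S→T: bottleneck 9, flow now 9.
Augment S→P→T: bottleneck 3, flow now 12.
Augment S→Q→T: bottleneck 7, flow now 19.
Augment S→U→T: bottleneck 5, flow now 24.
Augment S→V→T: bottleneck 2, flow now 26.
Augment S→U→V→T: bottleneck 4, flow now 30.
No augmenting path remains; maximum flow = 30.
In the residual graph, reachable from S: {S, U, W, X}.
Min-cut edges: S→P (3), S→Q (7), S→V (2), S→T (9), U→V (4), U→T (5); capacity 3 + 7 + 2 + 9 + 4 + 5 = 30.
This cut is saturated, so no flow can exceed 30.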